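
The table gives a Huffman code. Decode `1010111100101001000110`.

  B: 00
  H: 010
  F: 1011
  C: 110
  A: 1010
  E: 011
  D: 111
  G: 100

ADGAHBC

Read left to right; each codeword is recognised as soon as it completes (prefix code):
  1010→A | 111→D | 100→G | 1010→A | 010→H | 00→B | 110→C
Decoded message: ADGAHBC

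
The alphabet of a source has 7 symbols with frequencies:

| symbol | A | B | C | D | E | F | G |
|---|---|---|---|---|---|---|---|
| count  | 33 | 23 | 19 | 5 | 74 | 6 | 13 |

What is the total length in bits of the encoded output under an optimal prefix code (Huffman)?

Greedily combine the two least-frequent nodes:
combine D(5), F(6) → 11
combine 11, G(13) → 24
combine C(19), B(23) → 42
combine 24, A(33) → 57
combine 42, 57 → 99
combine E(74), 99 → 173
Total encoded bits = sum of merged weights = 11 + 24 + 42 + 57 + 99 + 173 = 406.

406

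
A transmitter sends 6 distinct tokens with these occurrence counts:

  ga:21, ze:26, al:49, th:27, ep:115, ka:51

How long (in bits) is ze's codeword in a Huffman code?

4

Huffman merges, smallest pair first:
ga(21) + ze(26) → 47
th(27) + 47 → 74
al(49) + ka(51) → 100
74 + 100 → 174
ep(115) + 174 → 289
ze's leaf is at depth 4, giving a 4-bit codeword.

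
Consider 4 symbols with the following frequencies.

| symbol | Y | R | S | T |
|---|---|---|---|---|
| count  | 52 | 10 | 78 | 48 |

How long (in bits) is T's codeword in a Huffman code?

Build the tree from the bottom:
R(10) + T(48) → 58
Y(52) + 58 → 110
S(78) + 110 → 188
T's leaf is at depth 3, giving a 3-bit codeword.

3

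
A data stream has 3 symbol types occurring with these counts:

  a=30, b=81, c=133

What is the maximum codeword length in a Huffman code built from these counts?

2

Merge the two lowest-weight nodes at each step:
a(30) + b(81) → 111
111 + c(133) → 244
The rarest symbols sit at the bottom; the longest codeword is 2 bits.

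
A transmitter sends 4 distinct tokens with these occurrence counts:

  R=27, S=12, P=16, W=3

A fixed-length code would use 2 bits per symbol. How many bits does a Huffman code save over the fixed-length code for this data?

12

Fixed-length: 2 bits × 58 symbols = 116 bits.
Huffman merges:
merge W(3) and S(12): 15
merge 15 and P(16): 31
merge R(27) and 31: 58
Huffman total = 15 + 31 + 58 = 104 bits.
Saving = 116 − 104 = 12 bits.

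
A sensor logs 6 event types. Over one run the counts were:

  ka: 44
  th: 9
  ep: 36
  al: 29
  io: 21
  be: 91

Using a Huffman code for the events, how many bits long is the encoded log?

538

Merge the two smallest weights repeatedly:
merge th(9) and io(21): 30
merge al(29) and 30: 59
merge ep(36) and ka(44): 80
merge 59 and 80: 139
merge be(91) and 139: 230
The encoded length is the sum of every internal node's weight: 30 + 59 + 80 + 139 + 230 = 538 bits.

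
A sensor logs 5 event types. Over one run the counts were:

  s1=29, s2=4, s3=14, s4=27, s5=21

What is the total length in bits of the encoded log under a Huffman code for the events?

208

Build the Huffman tree bottom-up:
combine s2(4), s3(14) → 18
combine 18, s5(21) → 39
combine s4(27), s1(29) → 56
combine 39, 56 → 95
Total encoded bits = sum of merged weights = 18 + 39 + 56 + 95 = 208.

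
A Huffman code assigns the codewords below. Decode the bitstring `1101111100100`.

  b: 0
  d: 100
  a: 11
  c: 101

Read left to right; each codeword is recognised as soon as it completes (prefix code):
  11→a | 0→b | 11→a | 11→a | 100→d | 100→d
Decoded message: abaadd

abaadd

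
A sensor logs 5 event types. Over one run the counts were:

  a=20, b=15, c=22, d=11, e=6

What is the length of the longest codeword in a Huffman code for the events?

3

Merge the two lowest-weight nodes at each step:
merge e(6) and d(11): 17
merge b(15) and 17: 32
merge a(20) and c(22): 42
merge 32 and 42: 74
Maximum depth reached is 3.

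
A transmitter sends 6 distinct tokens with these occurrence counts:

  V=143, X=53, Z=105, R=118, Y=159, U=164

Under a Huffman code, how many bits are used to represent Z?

3

Huffman merges, smallest pair first:
X(53) + Z(105) → 158
R(118) + V(143) → 261
158 + Y(159) → 317
U(164) + 261 → 425
317 + 425 → 742
The subtree containing Z is merged 3 times, so code length = 3.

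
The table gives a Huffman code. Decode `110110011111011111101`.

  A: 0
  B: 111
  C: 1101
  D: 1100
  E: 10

CEABCBC

Read left to right; each codeword is recognised as soon as it completes (prefix code):
  1101→C | 10→E | 0→A | 111→B | 1101→C | 111→B | 1101→C
Decoded message: CEABCBC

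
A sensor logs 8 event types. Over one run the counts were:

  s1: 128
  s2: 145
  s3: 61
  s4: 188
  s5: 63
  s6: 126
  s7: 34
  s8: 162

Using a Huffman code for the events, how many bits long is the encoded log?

Merge the two smallest weights repeatedly:
s7(34) + s3(61) → 95
s5(63) + 95 → 158
s6(126) + s1(128) → 254
s2(145) + 158 → 303
s8(162) + s4(188) → 350
254 + 303 → 557
350 + 557 → 907
Each symbol's bit-cost is frequency × depth; summing gives 2624 bits (equivalently 95 + 158 + 254 + 303 + 350 + 557 + 907).

2624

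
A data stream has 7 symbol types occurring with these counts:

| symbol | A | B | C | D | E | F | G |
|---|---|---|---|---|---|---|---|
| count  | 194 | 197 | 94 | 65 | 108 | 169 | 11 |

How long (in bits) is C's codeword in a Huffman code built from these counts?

3

Build the tree from the bottom:
G(11) + D(65) → 76
76 + C(94) → 170
E(108) + F(169) → 277
170 + A(194) → 364
B(197) + 277 → 474
364 + 474 → 838
The subtree containing C is merged 3 times, so code length = 3.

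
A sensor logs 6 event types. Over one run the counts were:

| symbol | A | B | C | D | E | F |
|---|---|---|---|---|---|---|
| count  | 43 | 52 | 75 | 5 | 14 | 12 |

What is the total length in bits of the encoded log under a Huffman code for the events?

449

Build the Huffman tree bottom-up:
combine D(5), F(12) → 17
combine E(14), 17 → 31
combine 31, A(43) → 74
combine B(52), 74 → 126
combine C(75), 126 → 201
Total encoded bits = sum of merged weights = 17 + 31 + 74 + 126 + 201 = 449.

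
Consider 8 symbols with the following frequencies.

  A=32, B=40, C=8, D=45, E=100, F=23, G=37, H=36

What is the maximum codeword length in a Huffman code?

Merge the two lowest-weight nodes at each step:
C(8) + F(23) → 31
31 + A(32) → 63
H(36) + G(37) → 73
B(40) + D(45) → 85
63 + 73 → 136
85 + E(100) → 185
136 + 185 → 321
The first pair merged (C, F) ends up deepest, at depth 4.

4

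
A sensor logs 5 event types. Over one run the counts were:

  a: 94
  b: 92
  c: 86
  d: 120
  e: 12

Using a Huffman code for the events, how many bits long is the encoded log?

906

Merge the two smallest weights repeatedly:
merge e(12) and c(86): 98
merge b(92) and a(94): 186
merge 98 and d(120): 218
merge 186 and 218: 404
Each symbol's bit-cost is frequency × depth; summing gives 906 bits (equivalently 98 + 186 + 218 + 404).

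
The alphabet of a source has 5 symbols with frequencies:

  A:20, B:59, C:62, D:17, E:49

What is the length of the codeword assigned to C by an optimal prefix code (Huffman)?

2

Repeatedly merge the two smallest:
merge D(17) and A(20): 37
merge 37 and E(49): 86
merge B(59) and C(62): 121
merge 86 and 121: 207
The subtree containing C is merged 2 times, so code length = 2.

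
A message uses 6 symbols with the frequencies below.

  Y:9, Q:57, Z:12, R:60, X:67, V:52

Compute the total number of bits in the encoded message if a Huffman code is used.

Greedily combine the two least-frequent nodes:
combine Y(9), Z(12) → 21
combine 21, V(52) → 73
combine Q(57), R(60) → 117
combine X(67), 73 → 140
combine 117, 140 → 257
Total encoded bits = sum of merged weights = 21 + 73 + 117 + 140 + 257 = 608.

608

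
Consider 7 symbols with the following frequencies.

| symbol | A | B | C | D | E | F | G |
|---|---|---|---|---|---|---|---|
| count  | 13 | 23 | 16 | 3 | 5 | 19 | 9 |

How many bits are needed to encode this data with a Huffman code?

Merge the two smallest weights repeatedly:
combine D(3), E(5) → 8
combine 8, G(9) → 17
combine A(13), C(16) → 29
combine 17, F(19) → 36
combine B(23), 29 → 52
combine 36, 52 → 88
Total encoded bits = sum of merged weights = 8 + 17 + 29 + 36 + 52 + 88 = 230.

230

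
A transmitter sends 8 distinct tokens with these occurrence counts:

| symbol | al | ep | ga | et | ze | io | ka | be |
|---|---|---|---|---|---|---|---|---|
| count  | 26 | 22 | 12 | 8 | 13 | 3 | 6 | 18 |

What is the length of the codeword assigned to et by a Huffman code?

Build the tree from the bottom:
merge io(3) and ka(6): 9
merge et(8) and 9: 17
merge ga(12) and ze(13): 25
merge 17 and be(18): 35
merge ep(22) and 25: 47
merge al(26) and 35: 61
merge 47 and 61: 108
et sits 4 levels below the root, so its codeword is 4 bits.

4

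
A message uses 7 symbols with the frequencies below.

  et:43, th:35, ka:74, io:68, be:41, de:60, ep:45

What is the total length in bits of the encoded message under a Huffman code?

1024

Build the Huffman tree bottom-up:
th(35) + be(41) → 76
et(43) + ep(45) → 88
de(60) + io(68) → 128
ka(74) + 76 → 150
88 + 128 → 216
150 + 216 → 366
The encoded length is the sum of every internal node's weight: 76 + 88 + 128 + 150 + 216 + 366 = 1024 bits.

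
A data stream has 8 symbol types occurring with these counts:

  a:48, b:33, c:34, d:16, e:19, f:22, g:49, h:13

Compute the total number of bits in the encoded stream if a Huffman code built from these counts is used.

675

Build the Huffman tree bottom-up:
h(13) + d(16) → 29
e(19) + f(22) → 41
29 + b(33) → 62
c(34) + 41 → 75
a(48) + g(49) → 97
62 + 75 → 137
97 + 137 → 234
The encoded length is the sum of every internal node's weight: 29 + 41 + 62 + 75 + 97 + 137 + 234 = 675 bits.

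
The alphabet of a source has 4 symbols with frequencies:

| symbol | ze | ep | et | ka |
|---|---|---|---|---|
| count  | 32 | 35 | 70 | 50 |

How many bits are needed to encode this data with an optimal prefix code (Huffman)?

Build the Huffman tree bottom-up:
merge ze(32) and ep(35): 67
merge ka(50) and 67: 117
merge et(70) and 117: 187
The encoded length is the sum of every internal node's weight: 67 + 117 + 187 = 371 bits.

371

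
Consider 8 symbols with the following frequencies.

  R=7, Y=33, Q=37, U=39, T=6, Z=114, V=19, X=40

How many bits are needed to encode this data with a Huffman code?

767

Greedily combine the two least-frequent nodes:
merge T(6) and R(7): 13
merge 13 and V(19): 32
merge 32 and Y(33): 65
merge Q(37) and U(39): 76
merge X(40) and 65: 105
merge 76 and 105: 181
merge Z(114) and 181: 295
The encoded length is the sum of every internal node's weight: 13 + 32 + 65 + 76 + 105 + 181 + 295 = 767 bits.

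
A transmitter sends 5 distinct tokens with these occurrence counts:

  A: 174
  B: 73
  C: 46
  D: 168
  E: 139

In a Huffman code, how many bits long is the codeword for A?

Repeatedly merge the two smallest:
C(46) + B(73) → 119
119 + E(139) → 258
D(168) + A(174) → 342
258 + 342 → 600
A sits 2 levels below the root, so its codeword is 2 bits.

2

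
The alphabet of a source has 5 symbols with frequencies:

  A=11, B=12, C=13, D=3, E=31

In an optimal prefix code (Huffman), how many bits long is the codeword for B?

Repeatedly merge the two smallest:
merge D(3) and A(11): 14
merge B(12) and C(13): 25
merge 14 and 25: 39
merge E(31) and 39: 70
B sits 3 levels below the root, so its codeword is 3 bits.

3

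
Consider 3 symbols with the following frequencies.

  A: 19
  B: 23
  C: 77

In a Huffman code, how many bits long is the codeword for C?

Repeatedly merge the two smallest:
merge A(19) and B(23): 42
merge 42 and C(77): 119
C is a child of the root — depth 1, so its codeword is a single bit.

1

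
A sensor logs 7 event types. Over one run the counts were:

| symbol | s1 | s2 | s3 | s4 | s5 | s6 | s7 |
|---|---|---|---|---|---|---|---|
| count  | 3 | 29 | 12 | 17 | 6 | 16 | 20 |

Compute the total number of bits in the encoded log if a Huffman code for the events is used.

269

Build the Huffman tree bottom-up:
s1(3) + s5(6) → 9
9 + s3(12) → 21
s6(16) + s4(17) → 33
s7(20) + 21 → 41
s2(29) + 33 → 62
41 + 62 → 103
Each symbol's bit-cost is frequency × depth; summing gives 269 bits (equivalently 9 + 21 + 33 + 41 + 62 + 103).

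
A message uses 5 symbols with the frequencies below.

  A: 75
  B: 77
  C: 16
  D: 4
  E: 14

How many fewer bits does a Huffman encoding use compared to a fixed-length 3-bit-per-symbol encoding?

211

Fixed-length: 3 bits × 186 symbols = 558 bits.
Huffman merges:
merge D(4) and E(14): 18
merge C(16) and 18: 34
merge 34 and A(75): 109
merge B(77) and 109: 186
Huffman total = 18 + 34 + 109 + 186 = 347 bits.
Saving = 558 − 347 = 211 bits.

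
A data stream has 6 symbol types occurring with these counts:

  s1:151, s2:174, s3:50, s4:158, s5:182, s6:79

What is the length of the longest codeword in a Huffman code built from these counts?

Merge the two lowest-weight nodes at each step:
s3(50) + s6(79) → 129
129 + s1(151) → 280
s4(158) + s2(174) → 332
s5(182) + 280 → 462
332 + 462 → 794
Maximum depth reached is 4.

4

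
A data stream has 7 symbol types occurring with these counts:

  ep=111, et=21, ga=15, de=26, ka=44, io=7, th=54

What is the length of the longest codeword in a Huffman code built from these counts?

Merge the two lowest-weight nodes at each step:
io(7) + ga(15) → 22
et(21) + 22 → 43
de(26) + 43 → 69
ka(44) + th(54) → 98
69 + 98 → 167
ep(111) + 167 → 278
The first pair merged (io, ga) ends up deepest, at depth 5.

5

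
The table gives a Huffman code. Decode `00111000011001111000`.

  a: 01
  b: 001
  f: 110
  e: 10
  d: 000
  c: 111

Read left to right; each codeword is recognised as soon as it completes (prefix code):
  001→b | 110→f | 000→d | 110→f | 01→a | 111→c | 000→d
Decoded message: bfdfacd

bfdfacd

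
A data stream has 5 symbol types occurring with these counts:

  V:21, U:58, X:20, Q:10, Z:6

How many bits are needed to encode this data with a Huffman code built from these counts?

224

Greedily combine the two least-frequent nodes:
combine Z(6), Q(10) → 16
combine 16, X(20) → 36
combine V(21), 36 → 57
combine 57, U(58) → 115
Each symbol's bit-cost is frequency × depth; summing gives 224 bits (equivalently 16 + 36 + 57 + 115).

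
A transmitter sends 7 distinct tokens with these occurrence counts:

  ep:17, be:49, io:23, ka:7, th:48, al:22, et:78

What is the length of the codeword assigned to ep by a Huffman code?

4

Repeatedly merge the two smallest:
ka(7) + ep(17) → 24
al(22) + io(23) → 45
24 + 45 → 69
th(48) + be(49) → 97
69 + et(78) → 147
97 + 147 → 244
ep's leaf is at depth 4, giving a 4-bit codeword.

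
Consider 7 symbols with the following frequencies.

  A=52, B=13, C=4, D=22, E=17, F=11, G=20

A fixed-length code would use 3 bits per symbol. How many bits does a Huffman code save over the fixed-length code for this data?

61

Fixed-length: 3 bits × 139 symbols = 417 bits.
Huffman merges:
merge C(4) and F(11): 15
merge B(13) and 15: 28
merge E(17) and G(20): 37
merge D(22) and 28: 50
merge 37 and 50: 87
merge A(52) and 87: 139
Huffman total = 15 + 28 + 37 + 50 + 87 + 139 = 356 bits.
Saving = 417 − 356 = 61 bits.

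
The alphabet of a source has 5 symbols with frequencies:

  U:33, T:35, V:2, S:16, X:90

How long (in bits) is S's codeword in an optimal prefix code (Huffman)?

Huffman merges, smallest pair first:
V(2) + S(16) → 18
18 + U(33) → 51
T(35) + 51 → 86
86 + X(90) → 176
S sits 4 levels below the root, so its codeword is 4 bits.

4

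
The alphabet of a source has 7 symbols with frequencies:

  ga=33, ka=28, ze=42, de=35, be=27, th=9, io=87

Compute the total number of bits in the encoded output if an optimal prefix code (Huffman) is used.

690

Greedily combine the two least-frequent nodes:
combine th(9), be(27) → 36
combine ka(28), ga(33) → 61
combine de(35), 36 → 71
combine ze(42), 61 → 103
combine 71, io(87) → 158
combine 103, 158 → 261
The encoded length is the sum of every internal node's weight: 36 + 61 + 71 + 103 + 158 + 261 = 690 bits.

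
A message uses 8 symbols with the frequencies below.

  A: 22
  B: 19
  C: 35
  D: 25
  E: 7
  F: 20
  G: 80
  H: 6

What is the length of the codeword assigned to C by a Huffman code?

Repeatedly merge the two smallest:
merge H(6) and E(7): 13
merge 13 and B(19): 32
merge F(20) and A(22): 42
merge D(25) and 32: 57
merge C(35) and 42: 77
merge 57 and 77: 134
merge G(80) and 134: 214
The subtree containing C is merged 3 times, so code length = 3.

3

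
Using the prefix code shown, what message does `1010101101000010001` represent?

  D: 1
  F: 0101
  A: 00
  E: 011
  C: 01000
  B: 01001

DFECCD

Read left to right; each codeword is recognised as soon as it completes (prefix code):
  1→D | 0101→F | 011→E | 01000→C | 01000→C | 1→D
Decoded message: DFECCD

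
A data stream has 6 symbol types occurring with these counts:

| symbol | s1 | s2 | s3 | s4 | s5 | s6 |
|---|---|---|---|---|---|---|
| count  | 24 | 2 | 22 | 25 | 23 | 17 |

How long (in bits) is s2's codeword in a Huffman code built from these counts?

Repeatedly merge the two smallest:
merge s2(2) and s6(17): 19
merge 19 and s3(22): 41
merge s5(23) and s1(24): 47
merge s4(25) and 41: 66
merge 47 and 66: 113
s2's leaf is at depth 4, giving a 4-bit codeword.

4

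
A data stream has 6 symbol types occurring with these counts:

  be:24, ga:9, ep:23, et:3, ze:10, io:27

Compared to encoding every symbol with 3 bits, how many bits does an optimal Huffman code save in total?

62

Fixed-length: 3 bits × 96 symbols = 288 bits.
Huffman merges:
merge et(3) and ga(9): 12
merge ze(10) and 12: 22
merge 22 and ep(23): 45
merge be(24) and io(27): 51
merge 45 and 51: 96
Huffman total = 12 + 22 + 45 + 51 + 96 = 226 bits.
Saving = 288 − 226 = 62 bits.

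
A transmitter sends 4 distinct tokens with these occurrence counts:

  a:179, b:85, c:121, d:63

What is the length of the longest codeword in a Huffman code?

Merge the two lowest-weight nodes at each step:
combine d(63), b(85) → 148
combine c(121), 148 → 269
combine a(179), 269 → 448
The rarest symbols sit at the bottom; the longest codeword is 3 bits.

3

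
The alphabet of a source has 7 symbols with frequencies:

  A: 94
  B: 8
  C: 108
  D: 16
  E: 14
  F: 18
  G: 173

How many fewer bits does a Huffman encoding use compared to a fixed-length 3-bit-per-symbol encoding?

Fixed-length: 3 bits × 431 symbols = 1293 bits.
Huffman merges:
combine B(8), E(14) → 22
combine D(16), F(18) → 34
combine 22, 34 → 56
combine 56, A(94) → 150
combine C(108), 150 → 258
combine G(173), 258 → 431
Huffman total = 22 + 34 + 56 + 150 + 258 + 431 = 951 bits.
Saving = 1293 − 951 = 342 bits.

342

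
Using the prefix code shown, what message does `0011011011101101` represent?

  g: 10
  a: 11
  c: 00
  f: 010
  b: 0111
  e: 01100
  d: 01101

Read left to right; each codeword is recognised as soon as it completes (prefix code):
  00→c | 11→a | 01101→d | 11→a | 01101→d
Decoded message: cadad

cadad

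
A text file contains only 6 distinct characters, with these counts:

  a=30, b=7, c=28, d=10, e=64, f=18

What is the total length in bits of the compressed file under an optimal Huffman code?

360

Build the Huffman tree bottom-up:
combine b(7), d(10) → 17
combine 17, f(18) → 35
combine c(28), a(30) → 58
combine 35, 58 → 93
combine e(64), 93 → 157
Each symbol's bit-cost is frequency × depth; summing gives 360 bits (equivalently 17 + 35 + 58 + 93 + 157).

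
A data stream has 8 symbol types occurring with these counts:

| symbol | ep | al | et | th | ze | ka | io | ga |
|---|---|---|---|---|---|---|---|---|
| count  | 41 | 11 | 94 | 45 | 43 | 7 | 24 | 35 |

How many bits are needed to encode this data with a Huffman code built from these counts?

Merge the two smallest weights repeatedly:
ka(7) + al(11) → 18
18 + io(24) → 42
ga(35) + ep(41) → 76
42 + ze(43) → 85
th(45) + 76 → 121
85 + et(94) → 179
121 + 179 → 300
The encoded length is the sum of every internal node's weight: 18 + 42 + 76 + 85 + 121 + 179 + 300 = 821 bits.

821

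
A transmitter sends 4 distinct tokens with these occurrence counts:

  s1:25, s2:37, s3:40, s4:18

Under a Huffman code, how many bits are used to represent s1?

2

Huffman merges, smallest pair first:
s4(18) + s1(25) → 43
s2(37) + s3(40) → 77
43 + 77 → 120
The subtree containing s1 is merged 2 times, so code length = 2.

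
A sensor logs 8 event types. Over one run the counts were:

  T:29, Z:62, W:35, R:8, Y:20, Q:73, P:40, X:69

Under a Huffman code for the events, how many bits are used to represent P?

3

Build the tree from the bottom:
merge R(8) and Y(20): 28
merge 28 and T(29): 57
merge W(35) and P(40): 75
merge 57 and Z(62): 119
merge X(69) and Q(73): 142
merge 75 and 119: 194
merge 142 and 194: 336
The subtree containing P is merged 3 times, so code length = 3.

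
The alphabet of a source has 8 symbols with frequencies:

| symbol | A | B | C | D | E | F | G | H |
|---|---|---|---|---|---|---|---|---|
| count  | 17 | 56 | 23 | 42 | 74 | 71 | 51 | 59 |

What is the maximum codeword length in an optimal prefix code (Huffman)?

4

Merge the two lowest-weight nodes at each step:
combine A(17), C(23) → 40
combine 40, D(42) → 82
combine G(51), B(56) → 107
combine H(59), F(71) → 130
combine E(74), 82 → 156
combine 107, 130 → 237
combine 156, 237 → 393
The first pair merged (A, C) ends up deepest, at depth 4.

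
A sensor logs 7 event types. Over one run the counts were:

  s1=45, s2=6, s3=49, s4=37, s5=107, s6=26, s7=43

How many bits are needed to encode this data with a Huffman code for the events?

815

Greedily combine the two least-frequent nodes:
combine s2(6), s6(26) → 32
combine 32, s4(37) → 69
combine s7(43), s1(45) → 88
combine s3(49), 69 → 118
combine 88, s5(107) → 195
combine 118, 195 → 313
Total encoded bits = sum of merged weights = 32 + 69 + 88 + 118 + 195 + 313 = 815.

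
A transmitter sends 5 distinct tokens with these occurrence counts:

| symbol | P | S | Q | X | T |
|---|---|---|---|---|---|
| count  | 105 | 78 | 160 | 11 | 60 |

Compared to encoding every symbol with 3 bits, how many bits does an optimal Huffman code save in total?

354

Fixed-length: 3 bits × 414 symbols = 1242 bits.
Huffman merges:
merge X(11) and T(60): 71
merge 71 and S(78): 149
merge P(105) and 149: 254
merge Q(160) and 254: 414
Huffman total = 71 + 149 + 254 + 414 = 888 bits.
Saving = 1242 − 888 = 354 bits.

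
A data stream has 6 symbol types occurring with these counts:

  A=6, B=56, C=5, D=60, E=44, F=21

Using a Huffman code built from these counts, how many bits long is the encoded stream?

Greedily combine the two least-frequent nodes:
merge C(5) and A(6): 11
merge 11 and F(21): 32
merge 32 and E(44): 76
merge B(56) and D(60): 116
merge 76 and 116: 192
Each symbol's bit-cost is frequency × depth; summing gives 427 bits (equivalently 11 + 32 + 76 + 116 + 192).

427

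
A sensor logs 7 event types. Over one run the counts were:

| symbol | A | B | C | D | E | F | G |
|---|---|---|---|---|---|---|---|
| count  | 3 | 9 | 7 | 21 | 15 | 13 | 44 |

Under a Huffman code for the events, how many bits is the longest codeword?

5

Merge the two lowest-weight nodes at each step:
merge A(3) and C(7): 10
merge B(9) and 10: 19
merge F(13) and E(15): 28
merge 19 and D(21): 40
merge 28 and 40: 68
merge G(44) and 68: 112
The first pair merged (A, C) ends up deepest, at depth 5.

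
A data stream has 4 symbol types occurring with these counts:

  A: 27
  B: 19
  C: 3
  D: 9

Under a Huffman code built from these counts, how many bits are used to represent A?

Huffman merges, smallest pair first:
C(3) + D(9) → 12
12 + B(19) → 31
A(27) + 31 → 58
A sits one level below the root: a 1-bit codeword.

1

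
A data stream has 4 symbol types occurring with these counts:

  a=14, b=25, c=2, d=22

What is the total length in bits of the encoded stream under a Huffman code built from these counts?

Merge the two smallest weights repeatedly:
c(2) + a(14) → 16
16 + d(22) → 38
b(25) + 38 → 63
Each symbol's bit-cost is frequency × depth; summing gives 117 bits (equivalently 16 + 38 + 63).

117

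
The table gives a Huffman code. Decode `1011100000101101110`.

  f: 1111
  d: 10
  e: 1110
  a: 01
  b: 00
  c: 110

Read left to right; each codeword is recognised as soon as it completes (prefix code):
  10→d | 1110→e | 00→b | 00→b | 10→d | 110→c | 1110→e
Decoded message: debbdce

debbdce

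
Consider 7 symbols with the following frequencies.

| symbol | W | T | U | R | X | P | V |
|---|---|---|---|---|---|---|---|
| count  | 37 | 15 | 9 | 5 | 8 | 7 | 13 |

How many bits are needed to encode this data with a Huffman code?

237

Build the Huffman tree bottom-up:
merge R(5) and P(7): 12
merge X(8) and U(9): 17
merge 12 and V(13): 25
merge T(15) and 17: 32
merge 25 and 32: 57
merge W(37) and 57: 94
The encoded length is the sum of every internal node's weight: 12 + 17 + 25 + 32 + 57 + 94 = 237 bits.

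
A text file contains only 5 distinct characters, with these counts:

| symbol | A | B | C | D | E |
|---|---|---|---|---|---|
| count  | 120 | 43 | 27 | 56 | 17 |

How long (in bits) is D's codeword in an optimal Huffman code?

2

Build the tree from the bottom:
combine E(17), C(27) → 44
combine B(43), 44 → 87
combine D(56), 87 → 143
combine A(120), 143 → 263
The subtree containing D is merged 2 times, so code length = 2.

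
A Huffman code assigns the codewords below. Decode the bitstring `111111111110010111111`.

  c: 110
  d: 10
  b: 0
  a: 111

aaacbdaa

Read left to right; each codeword is recognised as soon as it completes (prefix code):
  111→a | 111→a | 111→a | 110→c | 0→b | 10→d | 111→a | 111→a
Decoded message: aaacbdaa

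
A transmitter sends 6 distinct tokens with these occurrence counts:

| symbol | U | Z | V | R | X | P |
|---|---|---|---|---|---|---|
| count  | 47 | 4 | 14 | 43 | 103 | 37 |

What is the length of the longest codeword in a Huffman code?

4

Merge the two lowest-weight nodes at each step:
merge Z(4) and V(14): 18
merge 18 and P(37): 55
merge R(43) and U(47): 90
merge 55 and 90: 145
merge X(103) and 145: 248
Maximum depth reached is 4.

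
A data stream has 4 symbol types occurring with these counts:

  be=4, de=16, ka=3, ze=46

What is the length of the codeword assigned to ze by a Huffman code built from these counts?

1

Repeatedly merge the two smallest:
merge ka(3) and be(4): 7
merge 7 and de(16): 23
merge 23 and ze(46): 69
ze is a child of the root — depth 1, so its codeword is a single bit.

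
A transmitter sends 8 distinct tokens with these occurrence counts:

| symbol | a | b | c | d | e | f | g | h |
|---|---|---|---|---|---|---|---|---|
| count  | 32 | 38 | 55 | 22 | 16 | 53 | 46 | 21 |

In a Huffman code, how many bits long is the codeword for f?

Repeatedly merge the two smallest:
merge e(16) and h(21): 37
merge d(22) and a(32): 54
merge 37 and b(38): 75
merge g(46) and f(53): 99
merge 54 and c(55): 109
merge 75 and 99: 174
merge 109 and 174: 283
The subtree containing f is merged 3 times, so code length = 3.

3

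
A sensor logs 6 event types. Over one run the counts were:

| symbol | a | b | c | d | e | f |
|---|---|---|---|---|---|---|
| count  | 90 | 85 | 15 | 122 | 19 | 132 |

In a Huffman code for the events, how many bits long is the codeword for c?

4

Repeatedly merge the two smallest:
combine c(15), e(19) → 34
combine 34, b(85) → 119
combine a(90), 119 → 209
combine d(122), f(132) → 254
combine 209, 254 → 463
c's leaf is at depth 4, giving a 4-bit codeword.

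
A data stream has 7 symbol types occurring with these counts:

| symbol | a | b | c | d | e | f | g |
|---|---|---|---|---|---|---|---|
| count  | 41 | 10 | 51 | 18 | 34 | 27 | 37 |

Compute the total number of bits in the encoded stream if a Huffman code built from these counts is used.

590

Merge the two smallest weights repeatedly:
b(10) + d(18) → 28
f(27) + 28 → 55
e(34) + g(37) → 71
a(41) + c(51) → 92
55 + 71 → 126
92 + 126 → 218
Each symbol's bit-cost is frequency × depth; summing gives 590 bits (equivalently 28 + 55 + 71 + 92 + 126 + 218).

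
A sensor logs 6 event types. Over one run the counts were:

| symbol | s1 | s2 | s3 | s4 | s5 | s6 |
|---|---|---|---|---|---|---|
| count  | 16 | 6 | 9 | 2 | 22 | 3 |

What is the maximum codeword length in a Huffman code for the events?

Merge the two lowest-weight nodes at each step:
combine s4(2), s6(3) → 5
combine 5, s2(6) → 11
combine s3(9), 11 → 20
combine s1(16), 20 → 36
combine s5(22), 36 → 58
Maximum depth reached is 5.

5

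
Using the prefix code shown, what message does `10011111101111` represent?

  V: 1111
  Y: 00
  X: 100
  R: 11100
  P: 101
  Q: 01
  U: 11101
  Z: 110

XVZV

Read left to right; each codeword is recognised as soon as it completes (prefix code):
  100→X | 1111→V | 110→Z | 1111→V
Decoded message: XVZV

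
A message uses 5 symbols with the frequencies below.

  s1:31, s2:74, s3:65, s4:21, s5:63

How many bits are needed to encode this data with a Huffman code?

Merge the two smallest weights repeatedly:
combine s4(21), s1(31) → 52
combine 52, s5(63) → 115
combine s3(65), s2(74) → 139
combine 115, 139 → 254
The encoded length is the sum of every internal node's weight: 52 + 115 + 139 + 254 = 560 bits.

560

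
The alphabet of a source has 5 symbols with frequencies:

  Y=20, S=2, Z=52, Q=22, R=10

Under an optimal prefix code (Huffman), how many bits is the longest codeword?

Merge the two lowest-weight nodes at each step:
merge S(2) and R(10): 12
merge 12 and Y(20): 32
merge Q(22) and 32: 54
merge Z(52) and 54: 106
The first pair merged (S, R) ends up deepest, at depth 4.

4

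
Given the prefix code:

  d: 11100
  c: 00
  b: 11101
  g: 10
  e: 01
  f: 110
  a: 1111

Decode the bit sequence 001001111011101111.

Read left to right; each codeword is recognised as soon as it completes (prefix code):
  00→c | 10→g | 01→e | 11101→b | 110→f | 1111→a
Decoded message: cgebfa

cgebfa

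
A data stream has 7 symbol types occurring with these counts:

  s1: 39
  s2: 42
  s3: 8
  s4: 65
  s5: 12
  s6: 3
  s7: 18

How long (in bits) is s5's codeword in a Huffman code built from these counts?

Build the tree from the bottom:
combine s6(3), s3(8) → 11
combine 11, s5(12) → 23
combine s7(18), 23 → 41
combine s1(39), 41 → 80
combine s2(42), s4(65) → 107
combine 80, 107 → 187
The subtree containing s5 is merged 4 times, so code length = 4.

4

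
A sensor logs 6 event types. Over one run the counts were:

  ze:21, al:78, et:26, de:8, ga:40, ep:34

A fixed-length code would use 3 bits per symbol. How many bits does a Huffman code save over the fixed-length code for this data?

127

Fixed-length: 3 bits × 207 symbols = 621 bits.
Huffman merges:
merge de(8) and ze(21): 29
merge et(26) and 29: 55
merge ep(34) and ga(40): 74
merge 55 and 74: 129
merge al(78) and 129: 207
Huffman total = 29 + 55 + 74 + 129 + 207 = 494 bits.
Saving = 621 − 494 = 127 bits.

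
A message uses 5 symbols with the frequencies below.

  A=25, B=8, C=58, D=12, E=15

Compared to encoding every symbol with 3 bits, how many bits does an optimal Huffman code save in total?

121

Fixed-length: 3 bits × 118 symbols = 354 bits.
Huffman merges:
B(8) + D(12) → 20
E(15) + 20 → 35
A(25) + 35 → 60
C(58) + 60 → 118
Huffman total = 20 + 35 + 60 + 118 = 233 bits.
Saving = 354 − 233 = 121 bits.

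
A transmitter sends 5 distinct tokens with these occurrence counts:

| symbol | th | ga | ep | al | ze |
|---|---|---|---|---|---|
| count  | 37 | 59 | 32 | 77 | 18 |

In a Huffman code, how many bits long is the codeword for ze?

Build the tree from the bottom:
ze(18) + ep(32) → 50
th(37) + 50 → 87
ga(59) + al(77) → 136
87 + 136 → 223
ze's leaf is at depth 3, giving a 3-bit codeword.

3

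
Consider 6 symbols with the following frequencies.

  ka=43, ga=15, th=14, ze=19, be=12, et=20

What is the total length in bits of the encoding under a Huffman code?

Merge the two smallest weights repeatedly:
merge be(12) and th(14): 26
merge ga(15) and ze(19): 34
merge et(20) and 26: 46
merge 34 and ka(43): 77
merge 46 and 77: 123
Total encoded bits = sum of merged weights = 26 + 34 + 46 + 77 + 123 = 306.

306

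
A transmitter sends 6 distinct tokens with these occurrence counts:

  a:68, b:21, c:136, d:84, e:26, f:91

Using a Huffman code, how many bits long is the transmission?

Build the Huffman tree bottom-up:
merge b(21) and e(26): 47
merge 47 and a(68): 115
merge d(84) and f(91): 175
merge 115 and c(136): 251
merge 175 and 251: 426
The encoded length is the sum of every internal node's weight: 47 + 115 + 175 + 251 + 426 = 1014 bits.

1014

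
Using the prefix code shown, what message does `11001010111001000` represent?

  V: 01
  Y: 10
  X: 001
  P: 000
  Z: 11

Read left to right; each codeword is recognised as soon as it completes (prefix code):
  11→Z | 001→X | 01→V | 01→V | 11→Z | 001→X | 000→P
Decoded message: ZXVVZXP

ZXVVZXP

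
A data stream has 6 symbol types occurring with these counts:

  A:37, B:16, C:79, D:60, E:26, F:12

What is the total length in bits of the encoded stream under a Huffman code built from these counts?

Greedily combine the two least-frequent nodes:
merge F(12) and B(16): 28
merge E(26) and 28: 54
merge A(37) and 54: 91
merge D(60) and C(79): 139
merge 91 and 139: 230
Each symbol's bit-cost is frequency × depth; summing gives 542 bits (equivalently 28 + 54 + 91 + 139 + 230).

542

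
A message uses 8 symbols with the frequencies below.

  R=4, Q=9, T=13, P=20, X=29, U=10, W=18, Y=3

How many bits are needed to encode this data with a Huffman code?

292

Build the Huffman tree bottom-up:
Y(3) + R(4) → 7
7 + Q(9) → 16
U(10) + T(13) → 23
16 + W(18) → 34
P(20) + 23 → 43
X(29) + 34 → 63
43 + 63 → 106
Each symbol's bit-cost is frequency × depth; summing gives 292 bits (equivalently 7 + 16 + 23 + 34 + 43 + 63 + 106).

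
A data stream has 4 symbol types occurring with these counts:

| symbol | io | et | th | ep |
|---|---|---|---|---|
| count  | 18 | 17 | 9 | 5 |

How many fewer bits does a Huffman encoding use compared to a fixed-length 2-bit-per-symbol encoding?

Fixed-length: 2 bits × 49 symbols = 98 bits.
Huffman merges:
combine ep(5), th(9) → 14
combine 14, et(17) → 31
combine io(18), 31 → 49
Huffman total = 14 + 31 + 49 = 94 bits.
Saving = 98 − 94 = 4 bits.

4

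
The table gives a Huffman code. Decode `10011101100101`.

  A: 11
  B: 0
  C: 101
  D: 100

DACDC

Read left to right; each codeword is recognised as soon as it completes (prefix code):
  100→D | 11→A | 101→C | 100→D | 101→C
Decoded message: DACDC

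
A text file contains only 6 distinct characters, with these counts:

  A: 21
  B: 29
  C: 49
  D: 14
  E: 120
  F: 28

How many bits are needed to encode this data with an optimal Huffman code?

578

Build the Huffman tree bottom-up:
merge D(14) and A(21): 35
merge F(28) and B(29): 57
merge 35 and C(49): 84
merge 57 and 84: 141
merge E(120) and 141: 261
Total encoded bits = sum of merged weights = 35 + 57 + 84 + 141 + 261 = 578.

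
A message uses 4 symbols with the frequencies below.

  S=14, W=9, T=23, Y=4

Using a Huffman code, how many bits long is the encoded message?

Greedily combine the two least-frequent nodes:
merge Y(4) and W(9): 13
merge 13 and S(14): 27
merge T(23) and 27: 50
Total encoded bits = sum of merged weights = 13 + 27 + 50 = 90.

90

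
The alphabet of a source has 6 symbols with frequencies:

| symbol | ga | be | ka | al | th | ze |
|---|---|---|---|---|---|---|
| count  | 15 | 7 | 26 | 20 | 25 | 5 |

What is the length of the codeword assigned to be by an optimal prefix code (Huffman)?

4

Huffman merges, smallest pair first:
merge ze(5) and be(7): 12
merge 12 and ga(15): 27
merge al(20) and th(25): 45
merge ka(26) and 27: 53
merge 45 and 53: 98
be sits 4 levels below the root, so its codeword is 4 bits.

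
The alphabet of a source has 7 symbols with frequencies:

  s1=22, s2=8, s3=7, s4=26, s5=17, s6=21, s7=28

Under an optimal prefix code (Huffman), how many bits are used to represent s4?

2

Repeatedly merge the two smallest:
combine s3(7), s2(8) → 15
combine 15, s5(17) → 32
combine s6(21), s1(22) → 43
combine s4(26), s7(28) → 54
combine 32, 43 → 75
combine 54, 75 → 129
s4's leaf is at depth 2, giving a 2-bit codeword.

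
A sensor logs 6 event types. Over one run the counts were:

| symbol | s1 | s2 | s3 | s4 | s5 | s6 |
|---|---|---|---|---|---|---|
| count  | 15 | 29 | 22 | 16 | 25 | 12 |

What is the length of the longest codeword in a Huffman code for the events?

3

Merge the two lowest-weight nodes at each step:
combine s6(12), s1(15) → 27
combine s4(16), s3(22) → 38
combine s5(25), 27 → 52
combine s2(29), 38 → 67
combine 52, 67 → 119
The first pair merged (s6, s1) ends up deepest, at depth 3.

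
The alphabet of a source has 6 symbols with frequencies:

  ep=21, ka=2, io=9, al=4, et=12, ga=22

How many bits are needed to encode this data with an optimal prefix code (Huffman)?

161

Greedily combine the two least-frequent nodes:
combine ka(2), al(4) → 6
combine 6, io(9) → 15
combine et(12), 15 → 27
combine ep(21), ga(22) → 43
combine 27, 43 → 70
Each symbol's bit-cost is frequency × depth; summing gives 161 bits (equivalently 6 + 15 + 27 + 43 + 70).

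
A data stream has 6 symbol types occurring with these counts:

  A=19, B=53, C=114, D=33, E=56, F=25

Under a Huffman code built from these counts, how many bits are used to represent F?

Huffman merges, smallest pair first:
merge A(19) and F(25): 44
merge D(33) and 44: 77
merge B(53) and E(56): 109
merge 77 and 109: 186
merge C(114) and 186: 300
F sits 4 levels below the root, so its codeword is 4 bits.

4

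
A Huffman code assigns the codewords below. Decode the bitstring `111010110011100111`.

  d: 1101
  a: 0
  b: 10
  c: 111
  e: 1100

cabecaac

Read left to right; each codeword is recognised as soon as it completes (prefix code):
  111→c | 0→a | 10→b | 1100→e | 111→c | 0→a | 0→a | 111→c
Decoded message: cabecaac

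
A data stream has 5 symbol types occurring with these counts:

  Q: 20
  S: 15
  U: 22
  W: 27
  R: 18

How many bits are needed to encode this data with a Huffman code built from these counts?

Build the Huffman tree bottom-up:
merge S(15) and R(18): 33
merge Q(20) and U(22): 42
merge W(27) and 33: 60
merge 42 and 60: 102
The encoded length is the sum of every internal node's weight: 33 + 42 + 60 + 102 = 237 bits.

237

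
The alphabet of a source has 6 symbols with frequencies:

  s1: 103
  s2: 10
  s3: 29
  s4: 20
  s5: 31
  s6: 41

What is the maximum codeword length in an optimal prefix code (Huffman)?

Merge the two lowest-weight nodes at each step:
merge s2(10) and s4(20): 30
merge s3(29) and 30: 59
merge s5(31) and s6(41): 72
merge 59 and 72: 131
merge s1(103) and 131: 234
Maximum depth reached is 4.

4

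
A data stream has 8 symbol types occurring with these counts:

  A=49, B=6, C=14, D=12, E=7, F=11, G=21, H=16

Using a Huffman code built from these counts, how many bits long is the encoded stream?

372

Build the Huffman tree bottom-up:
combine B(6), E(7) → 13
combine F(11), D(12) → 23
combine 13, C(14) → 27
combine H(16), G(21) → 37
combine 23, 27 → 50
combine 37, A(49) → 86
combine 50, 86 → 136
Each symbol's bit-cost is frequency × depth; summing gives 372 bits (equivalently 13 + 23 + 27 + 37 + 50 + 86 + 136).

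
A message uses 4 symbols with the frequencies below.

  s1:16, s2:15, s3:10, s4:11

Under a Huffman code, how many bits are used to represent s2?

2

Huffman merges, smallest pair first:
s3(10) + s4(11) → 21
s2(15) + s1(16) → 31
21 + 31 → 52
s2's leaf is at depth 2, giving a 2-bit codeword.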